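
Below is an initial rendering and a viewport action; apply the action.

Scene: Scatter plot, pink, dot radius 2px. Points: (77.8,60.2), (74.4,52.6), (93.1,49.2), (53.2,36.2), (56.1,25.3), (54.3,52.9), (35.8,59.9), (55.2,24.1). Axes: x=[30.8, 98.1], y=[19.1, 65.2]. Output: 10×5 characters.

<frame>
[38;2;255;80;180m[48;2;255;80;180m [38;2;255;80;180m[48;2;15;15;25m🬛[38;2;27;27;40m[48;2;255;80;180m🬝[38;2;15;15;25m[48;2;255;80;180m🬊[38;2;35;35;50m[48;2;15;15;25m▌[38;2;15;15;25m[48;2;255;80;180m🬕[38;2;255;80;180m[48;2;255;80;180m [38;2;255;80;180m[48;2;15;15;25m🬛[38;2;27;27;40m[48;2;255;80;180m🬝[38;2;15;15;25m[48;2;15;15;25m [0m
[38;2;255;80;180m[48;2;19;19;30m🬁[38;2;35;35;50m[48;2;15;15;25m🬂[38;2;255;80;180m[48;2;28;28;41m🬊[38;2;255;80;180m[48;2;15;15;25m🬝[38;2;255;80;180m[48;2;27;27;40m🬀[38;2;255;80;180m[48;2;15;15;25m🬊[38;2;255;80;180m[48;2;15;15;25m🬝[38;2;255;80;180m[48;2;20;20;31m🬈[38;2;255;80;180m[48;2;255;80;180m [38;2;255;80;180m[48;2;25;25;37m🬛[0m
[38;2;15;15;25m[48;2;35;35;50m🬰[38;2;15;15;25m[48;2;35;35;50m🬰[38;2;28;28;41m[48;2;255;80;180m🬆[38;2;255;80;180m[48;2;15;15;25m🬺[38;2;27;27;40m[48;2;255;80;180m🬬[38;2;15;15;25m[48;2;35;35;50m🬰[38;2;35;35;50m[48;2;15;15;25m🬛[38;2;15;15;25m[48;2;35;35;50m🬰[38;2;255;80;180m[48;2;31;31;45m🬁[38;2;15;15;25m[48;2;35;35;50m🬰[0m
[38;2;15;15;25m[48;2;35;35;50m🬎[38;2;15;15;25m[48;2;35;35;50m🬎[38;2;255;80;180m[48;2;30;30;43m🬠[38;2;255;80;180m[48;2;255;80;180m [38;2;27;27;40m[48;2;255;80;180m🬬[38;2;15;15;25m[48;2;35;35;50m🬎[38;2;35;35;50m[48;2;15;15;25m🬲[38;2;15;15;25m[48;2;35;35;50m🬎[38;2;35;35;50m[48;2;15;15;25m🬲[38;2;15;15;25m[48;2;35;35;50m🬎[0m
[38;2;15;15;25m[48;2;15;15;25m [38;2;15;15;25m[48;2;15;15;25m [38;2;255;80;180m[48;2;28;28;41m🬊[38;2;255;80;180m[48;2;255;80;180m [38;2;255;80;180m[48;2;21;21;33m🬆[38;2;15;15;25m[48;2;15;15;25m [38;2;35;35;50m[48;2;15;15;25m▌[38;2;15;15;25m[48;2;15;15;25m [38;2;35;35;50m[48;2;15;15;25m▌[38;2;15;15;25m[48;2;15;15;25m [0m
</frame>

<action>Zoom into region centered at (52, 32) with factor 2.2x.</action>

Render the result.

<frame>
[38;2;15;15;25m[48;2;15;15;25m [38;2;15;15;25m[48;2;15;15;25m [38;2;35;35;50m[48;2;15;15;25m▌[38;2;15;15;25m[48;2;15;15;25m [38;2;35;35;50m[48;2;15;15;25m▌[38;2;15;15;25m[48;2;255;80;180m🬬[38;2;35;35;50m[48;2;15;15;25m▌[38;2;15;15;25m[48;2;15;15;25m [38;2;35;35;50m[48;2;15;15;25m▌[38;2;15;15;25m[48;2;15;15;25m [0m
[38;2;35;35;50m[48;2;15;15;25m🬂[38;2;35;35;50m[48;2;15;15;25m🬂[38;2;35;35;50m[48;2;15;15;25m🬕[38;2;35;35;50m[48;2;15;15;25m🬂[38;2;35;35;50m[48;2;255;80;180m🬐[38;2;255;80;180m[48;2;255;80;180m [38;2;255;80;180m[48;2;27;27;40m🬃[38;2;35;35;50m[48;2;15;15;25m🬂[38;2;35;35;50m[48;2;15;15;25m🬕[38;2;35;35;50m[48;2;15;15;25m🬂[0m
[38;2;15;15;25m[48;2;35;35;50m🬰[38;2;15;15;25m[48;2;35;35;50m🬰[38;2;35;35;50m[48;2;15;15;25m🬛[38;2;15;15;25m[48;2;35;35;50m🬰[38;2;35;35;50m[48;2;15;15;25m🬛[38;2;255;80;180m[48;2;23;23;35m🬀[38;2;35;35;50m[48;2;15;15;25m🬛[38;2;15;15;25m[48;2;35;35;50m🬰[38;2;35;35;50m[48;2;15;15;25m🬛[38;2;15;15;25m[48;2;35;35;50m🬰[0m
[38;2;15;15;25m[48;2;35;35;50m🬎[38;2;15;15;25m[48;2;35;35;50m🬎[38;2;35;35;50m[48;2;15;15;25m🬲[38;2;15;15;25m[48;2;35;35;50m🬎[38;2;35;35;50m[48;2;15;15;25m🬲[38;2;15;15;25m[48;2;255;80;180m🬆[38;2;255;80;180m[48;2;15;15;25m🬺[38;2;19;19;30m[48;2;255;80;180m🬬[38;2;35;35;50m[48;2;15;15;25m🬲[38;2;15;15;25m[48;2;35;35;50m🬎[0m
[38;2;15;15;25m[48;2;15;15;25m [38;2;15;15;25m[48;2;15;15;25m [38;2;35;35;50m[48;2;15;15;25m▌[38;2;15;15;25m[48;2;15;15;25m [38;2;255;80;180m[48;2;27;27;40m🬁[38;2;255;80;180m[48;2;15;15;25m🬬[38;2;255;80;180m[48;2;21;21;33m🬆[38;2;15;15;25m[48;2;15;15;25m [38;2;35;35;50m[48;2;15;15;25m▌[38;2;15;15;25m[48;2;15;15;25m [0m
</frame>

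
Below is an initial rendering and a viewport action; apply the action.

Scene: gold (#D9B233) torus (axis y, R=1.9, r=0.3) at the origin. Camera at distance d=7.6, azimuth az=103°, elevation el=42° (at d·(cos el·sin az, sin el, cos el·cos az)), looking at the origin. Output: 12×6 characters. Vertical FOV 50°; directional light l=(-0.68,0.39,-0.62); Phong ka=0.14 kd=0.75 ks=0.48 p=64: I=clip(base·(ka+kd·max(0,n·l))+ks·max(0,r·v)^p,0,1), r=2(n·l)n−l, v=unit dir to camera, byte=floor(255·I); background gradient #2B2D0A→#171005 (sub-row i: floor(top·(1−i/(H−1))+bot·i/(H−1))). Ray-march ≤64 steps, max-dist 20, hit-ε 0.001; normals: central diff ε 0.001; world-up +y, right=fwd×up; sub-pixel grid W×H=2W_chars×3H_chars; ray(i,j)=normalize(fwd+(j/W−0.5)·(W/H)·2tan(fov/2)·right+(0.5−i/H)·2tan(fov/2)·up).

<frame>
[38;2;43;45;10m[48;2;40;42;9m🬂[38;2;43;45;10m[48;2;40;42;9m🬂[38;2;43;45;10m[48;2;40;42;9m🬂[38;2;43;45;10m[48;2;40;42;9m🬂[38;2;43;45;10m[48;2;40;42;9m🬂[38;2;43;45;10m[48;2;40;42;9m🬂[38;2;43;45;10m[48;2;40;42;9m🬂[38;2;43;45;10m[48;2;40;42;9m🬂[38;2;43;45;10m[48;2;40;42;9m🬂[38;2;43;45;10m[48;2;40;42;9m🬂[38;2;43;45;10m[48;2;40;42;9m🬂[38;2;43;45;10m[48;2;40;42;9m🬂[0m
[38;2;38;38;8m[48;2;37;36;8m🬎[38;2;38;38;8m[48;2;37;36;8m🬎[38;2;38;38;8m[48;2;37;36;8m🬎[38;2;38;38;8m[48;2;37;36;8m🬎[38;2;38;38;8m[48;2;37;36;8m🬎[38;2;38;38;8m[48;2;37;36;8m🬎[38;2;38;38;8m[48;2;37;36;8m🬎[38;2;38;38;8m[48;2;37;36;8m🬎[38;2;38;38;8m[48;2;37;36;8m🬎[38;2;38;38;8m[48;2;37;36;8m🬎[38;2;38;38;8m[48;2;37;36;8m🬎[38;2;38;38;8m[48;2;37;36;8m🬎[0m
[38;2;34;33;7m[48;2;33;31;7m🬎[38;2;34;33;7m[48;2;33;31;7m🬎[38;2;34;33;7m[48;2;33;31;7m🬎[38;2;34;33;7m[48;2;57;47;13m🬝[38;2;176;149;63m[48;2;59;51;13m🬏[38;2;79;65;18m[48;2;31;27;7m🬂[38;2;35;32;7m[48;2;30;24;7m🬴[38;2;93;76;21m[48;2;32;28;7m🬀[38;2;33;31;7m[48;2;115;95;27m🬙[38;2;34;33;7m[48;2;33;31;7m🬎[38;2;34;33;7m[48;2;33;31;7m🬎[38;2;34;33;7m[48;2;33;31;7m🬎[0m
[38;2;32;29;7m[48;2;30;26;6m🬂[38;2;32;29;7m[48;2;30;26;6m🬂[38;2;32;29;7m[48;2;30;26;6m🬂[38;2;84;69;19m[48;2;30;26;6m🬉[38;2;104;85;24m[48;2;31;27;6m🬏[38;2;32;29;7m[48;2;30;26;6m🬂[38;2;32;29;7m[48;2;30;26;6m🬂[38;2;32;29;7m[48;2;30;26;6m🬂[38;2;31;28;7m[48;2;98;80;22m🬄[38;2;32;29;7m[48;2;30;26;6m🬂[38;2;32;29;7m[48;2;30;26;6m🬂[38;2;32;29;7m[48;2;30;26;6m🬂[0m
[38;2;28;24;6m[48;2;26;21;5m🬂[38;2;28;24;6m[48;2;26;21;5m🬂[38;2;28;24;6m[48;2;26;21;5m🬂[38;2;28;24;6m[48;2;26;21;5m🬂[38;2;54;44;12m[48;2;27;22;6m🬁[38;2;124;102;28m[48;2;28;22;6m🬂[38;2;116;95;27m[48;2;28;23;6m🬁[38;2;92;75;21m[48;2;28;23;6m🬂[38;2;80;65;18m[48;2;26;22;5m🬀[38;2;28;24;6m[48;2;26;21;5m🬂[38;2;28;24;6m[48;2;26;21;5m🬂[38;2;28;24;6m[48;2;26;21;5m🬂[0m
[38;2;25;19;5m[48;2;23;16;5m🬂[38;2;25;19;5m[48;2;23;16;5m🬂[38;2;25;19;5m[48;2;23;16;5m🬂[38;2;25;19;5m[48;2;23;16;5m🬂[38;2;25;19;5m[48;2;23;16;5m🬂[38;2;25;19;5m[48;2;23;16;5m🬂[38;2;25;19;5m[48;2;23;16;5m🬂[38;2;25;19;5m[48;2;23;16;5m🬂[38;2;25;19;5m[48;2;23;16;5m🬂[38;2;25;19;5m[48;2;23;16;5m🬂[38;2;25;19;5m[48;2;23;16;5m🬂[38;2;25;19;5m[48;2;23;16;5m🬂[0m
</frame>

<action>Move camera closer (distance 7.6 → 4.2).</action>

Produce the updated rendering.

<frame>
[38;2;43;45;10m[48;2;40;42;9m🬂[38;2;43;45;10m[48;2;40;42;9m🬂[38;2;43;45;10m[48;2;40;42;9m🬂[38;2;43;45;10m[48;2;40;42;9m🬂[38;2;43;45;10m[48;2;40;42;9m🬂[38;2;43;45;10m[48;2;40;42;9m🬂[38;2;43;45;10m[48;2;40;42;9m🬂[38;2;43;45;10m[48;2;40;42;9m🬂[38;2;43;45;10m[48;2;40;42;9m🬂[38;2;43;45;10m[48;2;40;42;9m🬂[38;2;43;45;10m[48;2;40;42;9m🬂[38;2;43;45;10m[48;2;40;42;9m🬂[0m
[38;2;38;38;8m[48;2;37;36;8m🬎[38;2;38;38;8m[48;2;37;36;8m🬎[38;2;38;38;8m[48;2;37;36;8m🬎[38;2;38;38;8m[48;2;95;78;22m🬎[38;2;41;39;9m[48;2;87;71;20m🬥[38;2;69;57;16m[48;2;34;31;8m🬋[38;2;43;38;9m[48;2;30;24;7m🬎[38;2;90;73;21m[48;2;39;34;9m🬇[38;2;38;38;8m[48;2;30;24;7m🬎[38;2;102;84;24m[48;2;38;38;8m🬏[38;2;38;38;8m[48;2;37;36;8m🬎[38;2;38;38;8m[48;2;37;36;8m🬎[0m
[38;2;34;33;7m[48;2;33;31;7m🬎[38;2;35;32;7m[48;2;110;90;25m🬝[38;2;90;76;21m[48;2;179;152;64m🬆[38;2;109;89;25m[48;2;33;31;7m🬆[38;2;44;36;10m[48;2;32;30;7m🬀[38;2;34;33;7m[48;2;33;31;7m🬎[38;2;34;33;7m[48;2;33;31;7m🬎[38;2;33;32;7m[48;2;30;24;7m🬺[38;2;30;24;7m[48;2;33;32;7m🬂[38;2;30;25;7m[48;2;47;39;11m🬺[38;2;148;121;34m[48;2;44;38;10m🬇[38;2;34;33;7m[48;2;33;31;7m🬎[0m
[38;2;31;28;7m[48;2;30;25;6m🬎[38;2;67;55;15m[48;2;144;118;33m▌[38;2;183;150;42m[48;2;31;27;6m▌[38;2;32;29;7m[48;2;30;26;6m🬂[38;2;32;29;7m[48;2;30;26;6m🬂[38;2;32;29;7m[48;2;30;26;6m🬂[38;2;32;29;7m[48;2;30;26;6m🬂[38;2;32;29;7m[48;2;30;26;6m🬂[38;2;32;29;7m[48;2;30;26;6m🬂[38;2;32;29;7m[48;2;30;26;6m🬂[38;2;30;24;7m[48;2;54;44;12m▌[38;2;151;130;59m[48;2;60;52;18m🬣[0m
[38;2;29;24;6m[48;2;26;21;5m🬂[38;2;104;86;24m[48;2;39;31;9m🬉[38;2;61;51;14m[48;2;160;131;37m🬑[38;2;173;142;40m[48;2;27;22;5m🬏[38;2;28;24;6m[48;2;26;21;5m🬂[38;2;28;24;6m[48;2;26;21;5m🬂[38;2;28;24;6m[48;2;26;21;5m🬂[38;2;28;24;6m[48;2;26;21;5m🬂[38;2;28;24;6m[48;2;26;21;5m🬂[38;2;33;27;7m[48;2;82;67;19m🬎[38;2;46;38;10m[48;2;89;73;20m🬀[38;2;115;96;31m[48;2;26;21;5m🬕[0m
[38;2;25;19;5m[48;2;23;16;5m🬂[38;2;30;24;7m[48;2;23;16;5m🬊[38;2;85;70;20m[48;2;33;27;7m🬁[38;2;116;95;26m[48;2;43;35;10m🬊[38;2;129;105;30m[48;2;49;40;11m🬌[38;2;25;19;5m[48;2;104;85;24m🬂[38;2;25;19;5m[48;2;104;85;24m🬂[38;2;25;19;5m[48;2;95;77;21m🬂[38;2;97;79;22m[48;2;73;60;16m🬎[38;2;89;73;20m[48;2;63;51;14m🬎[38;2;81;67;19m[48;2;37;29;8m🬎[38;2;82;67;19m[48;2;23;17;5m🬀[0m
</frame>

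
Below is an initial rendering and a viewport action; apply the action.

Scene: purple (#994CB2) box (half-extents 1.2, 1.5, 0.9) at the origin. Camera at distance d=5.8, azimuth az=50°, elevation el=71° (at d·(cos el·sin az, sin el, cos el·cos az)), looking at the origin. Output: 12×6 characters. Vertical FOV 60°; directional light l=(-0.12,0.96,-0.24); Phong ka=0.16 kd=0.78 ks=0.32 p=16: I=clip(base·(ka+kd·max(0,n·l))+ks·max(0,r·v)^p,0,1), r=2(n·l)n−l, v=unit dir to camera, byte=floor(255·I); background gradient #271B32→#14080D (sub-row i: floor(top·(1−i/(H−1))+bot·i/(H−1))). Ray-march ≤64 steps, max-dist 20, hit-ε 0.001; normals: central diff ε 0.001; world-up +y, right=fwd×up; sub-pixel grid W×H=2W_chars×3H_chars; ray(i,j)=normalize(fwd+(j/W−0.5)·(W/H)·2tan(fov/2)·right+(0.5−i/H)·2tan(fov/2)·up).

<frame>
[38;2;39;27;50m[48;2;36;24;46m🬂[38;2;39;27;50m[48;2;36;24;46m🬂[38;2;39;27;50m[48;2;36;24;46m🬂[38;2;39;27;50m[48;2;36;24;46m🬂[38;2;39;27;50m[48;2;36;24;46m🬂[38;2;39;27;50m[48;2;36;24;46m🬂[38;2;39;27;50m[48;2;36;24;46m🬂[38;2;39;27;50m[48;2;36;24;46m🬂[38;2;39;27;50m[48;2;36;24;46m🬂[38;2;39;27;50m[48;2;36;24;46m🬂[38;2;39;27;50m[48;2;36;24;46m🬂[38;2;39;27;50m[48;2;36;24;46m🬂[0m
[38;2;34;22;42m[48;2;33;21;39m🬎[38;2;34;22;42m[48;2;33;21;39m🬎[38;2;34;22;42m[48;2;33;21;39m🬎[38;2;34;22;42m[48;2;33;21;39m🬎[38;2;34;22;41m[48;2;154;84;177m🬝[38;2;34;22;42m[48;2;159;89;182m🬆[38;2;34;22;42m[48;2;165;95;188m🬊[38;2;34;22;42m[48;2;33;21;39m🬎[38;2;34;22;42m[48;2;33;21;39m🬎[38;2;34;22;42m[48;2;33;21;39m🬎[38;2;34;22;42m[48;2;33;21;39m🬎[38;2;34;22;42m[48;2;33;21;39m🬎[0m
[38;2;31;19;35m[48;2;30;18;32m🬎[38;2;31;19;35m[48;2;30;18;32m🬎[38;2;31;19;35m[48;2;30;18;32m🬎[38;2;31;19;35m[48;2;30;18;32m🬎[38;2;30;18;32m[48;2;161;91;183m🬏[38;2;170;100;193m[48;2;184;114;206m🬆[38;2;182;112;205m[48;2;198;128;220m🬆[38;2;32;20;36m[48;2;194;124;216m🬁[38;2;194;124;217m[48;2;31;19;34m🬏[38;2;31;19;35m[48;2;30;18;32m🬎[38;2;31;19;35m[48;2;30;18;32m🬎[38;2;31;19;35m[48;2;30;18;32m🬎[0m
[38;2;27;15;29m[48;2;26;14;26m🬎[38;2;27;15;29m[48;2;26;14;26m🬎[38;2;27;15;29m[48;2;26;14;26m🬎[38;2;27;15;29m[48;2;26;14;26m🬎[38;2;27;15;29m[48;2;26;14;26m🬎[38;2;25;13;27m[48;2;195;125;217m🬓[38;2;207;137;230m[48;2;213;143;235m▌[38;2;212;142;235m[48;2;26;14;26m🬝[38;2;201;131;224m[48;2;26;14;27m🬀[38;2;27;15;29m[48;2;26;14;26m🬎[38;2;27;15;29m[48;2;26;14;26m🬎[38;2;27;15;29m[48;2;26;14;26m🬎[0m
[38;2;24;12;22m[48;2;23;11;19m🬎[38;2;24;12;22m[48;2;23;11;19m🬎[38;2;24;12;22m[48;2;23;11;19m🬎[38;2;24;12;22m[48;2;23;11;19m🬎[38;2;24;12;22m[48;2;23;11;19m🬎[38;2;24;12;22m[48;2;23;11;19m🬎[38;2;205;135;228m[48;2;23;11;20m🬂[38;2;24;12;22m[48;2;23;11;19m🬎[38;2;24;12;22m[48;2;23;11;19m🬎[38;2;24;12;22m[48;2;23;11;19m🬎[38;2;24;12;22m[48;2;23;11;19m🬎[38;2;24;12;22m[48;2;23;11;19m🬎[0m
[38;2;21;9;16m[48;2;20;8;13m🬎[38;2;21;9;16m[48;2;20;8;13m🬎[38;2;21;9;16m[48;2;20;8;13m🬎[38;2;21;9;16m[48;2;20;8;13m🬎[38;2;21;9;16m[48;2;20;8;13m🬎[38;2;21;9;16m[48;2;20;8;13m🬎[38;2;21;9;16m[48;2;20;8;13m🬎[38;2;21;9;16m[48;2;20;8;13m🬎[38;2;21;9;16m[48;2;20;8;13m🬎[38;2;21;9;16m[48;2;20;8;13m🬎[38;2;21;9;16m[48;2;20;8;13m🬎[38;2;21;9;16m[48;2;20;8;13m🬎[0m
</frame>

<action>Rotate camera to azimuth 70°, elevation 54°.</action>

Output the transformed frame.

<frame>
[38;2;39;27;50m[48;2;36;24;46m🬂[38;2;39;27;50m[48;2;36;24;46m🬂[38;2;39;27;50m[48;2;36;24;46m🬂[38;2;39;27;50m[48;2;36;24;46m🬂[38;2;39;27;50m[48;2;36;24;46m🬂[38;2;39;27;50m[48;2;36;24;46m🬂[38;2;39;27;50m[48;2;36;24;46m🬂[38;2;39;27;50m[48;2;36;24;46m🬂[38;2;39;27;50m[48;2;36;24;46m🬂[38;2;39;27;50m[48;2;36;24;46m🬂[38;2;39;27;50m[48;2;36;24;46m🬂[38;2;39;27;50m[48;2;36;24;46m🬂[0m
[38;2;34;22;42m[48;2;33;21;39m🬎[38;2;34;22;42m[48;2;33;21;39m🬎[38;2;34;22;42m[48;2;33;21;39m🬎[38;2;34;22;42m[48;2;33;21;39m🬎[38;2;34;22;41m[48;2;139;69;162m🬝[38;2;35;23;43m[48;2;139;69;162m🬂[38;2;35;23;43m[48;2;139;69;162m🬂[38;2;140;70;163m[48;2;34;22;41m🬏[38;2;34;22;42m[48;2;33;21;39m🬎[38;2;34;22;42m[48;2;33;21;39m🬎[38;2;34;22;42m[48;2;33;21;39m🬎[38;2;34;22;42m[48;2;33;21;39m🬎[0m
[38;2;31;19;35m[48;2;30;18;32m🬎[38;2;31;19;35m[48;2;30;18;32m🬎[38;2;31;19;35m[48;2;30;18;32m🬎[38;2;31;19;35m[48;2;30;18;32m🬎[38;2;139;69;162m[48;2;29;17;32m🬁[38;2;140;70;163m[48;2;144;74;166m🬎[38;2;142;72;164m[48;2;147;77;170m🬎[38;2;143;73;166m[48;2;149;79;172m🬎[38;2;150;80;172m[48;2;31;19;34m🬏[38;2;31;19;35m[48;2;30;18;32m🬎[38;2;31;19;35m[48;2;30;18;32m🬎[38;2;31;19;35m[48;2;30;18;32m🬎[0m
[38;2;27;15;29m[48;2;26;14;26m🬎[38;2;27;15;29m[48;2;26;14;26m🬎[38;2;27;15;29m[48;2;26;14;26m🬎[38;2;27;15;29m[48;2;26;14;26m🬎[38;2;27;15;29m[48;2;26;14;26m🬎[38;2;147;77;170m[48;2;24;12;27m🬂[38;2;152;82;175m[48;2;24;12;28m🬂[38;2;156;86;179m[48;2;24;12;28m🬀[38;2;25;13;27m[48;2;27;15;29m🬲[38;2;27;15;29m[48;2;26;14;26m🬎[38;2;27;15;29m[48;2;26;14;26m🬎[38;2;27;15;29m[48;2;26;14;26m🬎[0m
[38;2;24;12;22m[48;2;23;11;19m🬎[38;2;24;12;22m[48;2;23;11;19m🬎[38;2;24;12;22m[48;2;23;11;19m🬎[38;2;24;12;22m[48;2;23;11;19m🬎[38;2;24;12;22m[48;2;23;11;19m🬎[38;2;24;12;28m[48;2;24;12;21m▐[38;2;24;12;28m[48;2;23;11;19m🬎[38;2;24;12;28m[48;2;23;11;19m🬆[38;2;24;12;22m[48;2;23;11;19m🬎[38;2;24;12;22m[48;2;23;11;19m🬎[38;2;24;12;22m[48;2;23;11;19m🬎[38;2;24;12;22m[48;2;23;11;19m🬎[0m
[38;2;21;9;16m[48;2;20;8;13m🬎[38;2;21;9;16m[48;2;20;8;13m🬎[38;2;21;9;16m[48;2;20;8;13m🬎[38;2;21;9;16m[48;2;20;8;13m🬎[38;2;21;9;16m[48;2;20;8;13m🬎[38;2;21;9;16m[48;2;20;8;13m🬎[38;2;21;9;16m[48;2;20;8;13m🬎[38;2;21;9;16m[48;2;20;8;13m🬎[38;2;21;9;16m[48;2;20;8;13m🬎[38;2;21;9;16m[48;2;20;8;13m🬎[38;2;21;9;16m[48;2;20;8;13m🬎[38;2;21;9;16m[48;2;20;8;13m🬎[0m
</frame>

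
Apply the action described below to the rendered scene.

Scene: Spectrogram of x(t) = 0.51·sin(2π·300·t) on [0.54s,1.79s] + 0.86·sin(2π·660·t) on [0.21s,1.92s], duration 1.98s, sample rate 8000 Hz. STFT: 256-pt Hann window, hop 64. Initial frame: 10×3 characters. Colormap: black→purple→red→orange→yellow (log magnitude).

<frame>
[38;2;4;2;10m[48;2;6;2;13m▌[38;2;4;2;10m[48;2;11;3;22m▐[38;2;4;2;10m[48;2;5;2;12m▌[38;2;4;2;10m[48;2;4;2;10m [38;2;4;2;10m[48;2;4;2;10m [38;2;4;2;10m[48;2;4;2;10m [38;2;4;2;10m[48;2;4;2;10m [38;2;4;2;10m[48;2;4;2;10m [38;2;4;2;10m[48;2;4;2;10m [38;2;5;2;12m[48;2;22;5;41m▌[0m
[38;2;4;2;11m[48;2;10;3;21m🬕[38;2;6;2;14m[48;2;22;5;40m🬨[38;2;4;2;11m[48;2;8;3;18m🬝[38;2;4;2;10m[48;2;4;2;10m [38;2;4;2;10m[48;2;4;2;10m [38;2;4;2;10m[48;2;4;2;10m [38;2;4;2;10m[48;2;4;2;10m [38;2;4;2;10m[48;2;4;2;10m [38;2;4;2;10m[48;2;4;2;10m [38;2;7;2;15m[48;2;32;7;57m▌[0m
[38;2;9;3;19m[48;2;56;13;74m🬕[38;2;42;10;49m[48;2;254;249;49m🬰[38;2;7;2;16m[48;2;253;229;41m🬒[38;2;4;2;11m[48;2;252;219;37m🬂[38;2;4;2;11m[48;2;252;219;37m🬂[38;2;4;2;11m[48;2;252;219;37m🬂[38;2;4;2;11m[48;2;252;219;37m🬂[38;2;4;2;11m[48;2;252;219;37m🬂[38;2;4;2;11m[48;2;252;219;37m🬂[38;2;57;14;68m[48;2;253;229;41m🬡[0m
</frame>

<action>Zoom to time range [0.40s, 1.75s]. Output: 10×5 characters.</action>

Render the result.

<frame>
[38;2;4;2;10m[48;2;5;2;12m▌[38;2;5;2;12m[48;2;4;2;10m▌[38;2;4;2;10m[48;2;4;2;10m [38;2;4;2;10m[48;2;4;2;10m [38;2;4;2;10m[48;2;4;2;10m [38;2;4;2;10m[48;2;4;2;10m [38;2;4;2;10m[48;2;4;2;10m [38;2;4;2;10m[48;2;4;2;10m [38;2;4;2;10m[48;2;4;2;10m [38;2;4;2;10m[48;2;4;2;10m [0m
[38;2;4;2;10m[48;2;5;2;12m▌[38;2;4;2;10m[48;2;5;2;12m▐[38;2;4;2;10m[48;2;4;2;10m [38;2;4;2;10m[48;2;4;2;10m [38;2;4;2;10m[48;2;4;2;10m [38;2;4;2;10m[48;2;4;2;10m [38;2;4;2;10m[48;2;4;2;10m [38;2;4;2;10m[48;2;4;2;10m [38;2;4;2;10m[48;2;4;2;10m [38;2;4;2;10m[48;2;4;2;10m [0m
[38;2;4;2;10m[48;2;6;2;14m▌[38;2;4;2;10m[48;2;6;2;14m▐[38;2;4;2;10m[48;2;4;2;10m [38;2;4;2;10m[48;2;4;2;10m [38;2;4;2;10m[48;2;4;2;10m [38;2;4;2;10m[48;2;4;2;10m [38;2;4;2;10m[48;2;4;2;10m [38;2;4;2;10m[48;2;4;2;10m [38;2;4;2;10m[48;2;4;2;10m [38;2;4;2;10m[48;2;4;2;10m [0m
[38;2;5;2;13m[48;2;13;3;26m🬕[38;2;5;2;13m[48;2;14;3;26m🬨[38;2;4;2;10m[48;2;7;2;15m🬎[38;2;4;2;10m[48;2;7;2;15m🬎[38;2;4;2;10m[48;2;7;2;15m🬎[38;2;4;2;10m[48;2;7;2;15m🬎[38;2;4;2;10m[48;2;7;2;15m🬎[38;2;4;2;10m[48;2;7;2;15m🬎[38;2;4;2;10m[48;2;7;2;15m🬎[38;2;4;2;10m[48;2;7;2;15m🬎[0m
[38;2;229;156;59m[48;2;5;2;13m🬨[38;2;253;220;37m[48;2;180;63;68m🬎[38;2;253;220;37m[48;2;142;36;83m🬎[38;2;253;220;37m[48;2;142;36;83m🬎[38;2;253;220;37m[48;2;142;36;83m🬎[38;2;253;220;37m[48;2;142;36;83m🬎[38;2;253;220;37m[48;2;142;36;83m🬎[38;2;253;220;37m[48;2;142;36;83m🬎[38;2;253;220;37m[48;2;142;36;83m🬎[38;2;253;220;37m[48;2;142;36;83m🬎[0m
</frame>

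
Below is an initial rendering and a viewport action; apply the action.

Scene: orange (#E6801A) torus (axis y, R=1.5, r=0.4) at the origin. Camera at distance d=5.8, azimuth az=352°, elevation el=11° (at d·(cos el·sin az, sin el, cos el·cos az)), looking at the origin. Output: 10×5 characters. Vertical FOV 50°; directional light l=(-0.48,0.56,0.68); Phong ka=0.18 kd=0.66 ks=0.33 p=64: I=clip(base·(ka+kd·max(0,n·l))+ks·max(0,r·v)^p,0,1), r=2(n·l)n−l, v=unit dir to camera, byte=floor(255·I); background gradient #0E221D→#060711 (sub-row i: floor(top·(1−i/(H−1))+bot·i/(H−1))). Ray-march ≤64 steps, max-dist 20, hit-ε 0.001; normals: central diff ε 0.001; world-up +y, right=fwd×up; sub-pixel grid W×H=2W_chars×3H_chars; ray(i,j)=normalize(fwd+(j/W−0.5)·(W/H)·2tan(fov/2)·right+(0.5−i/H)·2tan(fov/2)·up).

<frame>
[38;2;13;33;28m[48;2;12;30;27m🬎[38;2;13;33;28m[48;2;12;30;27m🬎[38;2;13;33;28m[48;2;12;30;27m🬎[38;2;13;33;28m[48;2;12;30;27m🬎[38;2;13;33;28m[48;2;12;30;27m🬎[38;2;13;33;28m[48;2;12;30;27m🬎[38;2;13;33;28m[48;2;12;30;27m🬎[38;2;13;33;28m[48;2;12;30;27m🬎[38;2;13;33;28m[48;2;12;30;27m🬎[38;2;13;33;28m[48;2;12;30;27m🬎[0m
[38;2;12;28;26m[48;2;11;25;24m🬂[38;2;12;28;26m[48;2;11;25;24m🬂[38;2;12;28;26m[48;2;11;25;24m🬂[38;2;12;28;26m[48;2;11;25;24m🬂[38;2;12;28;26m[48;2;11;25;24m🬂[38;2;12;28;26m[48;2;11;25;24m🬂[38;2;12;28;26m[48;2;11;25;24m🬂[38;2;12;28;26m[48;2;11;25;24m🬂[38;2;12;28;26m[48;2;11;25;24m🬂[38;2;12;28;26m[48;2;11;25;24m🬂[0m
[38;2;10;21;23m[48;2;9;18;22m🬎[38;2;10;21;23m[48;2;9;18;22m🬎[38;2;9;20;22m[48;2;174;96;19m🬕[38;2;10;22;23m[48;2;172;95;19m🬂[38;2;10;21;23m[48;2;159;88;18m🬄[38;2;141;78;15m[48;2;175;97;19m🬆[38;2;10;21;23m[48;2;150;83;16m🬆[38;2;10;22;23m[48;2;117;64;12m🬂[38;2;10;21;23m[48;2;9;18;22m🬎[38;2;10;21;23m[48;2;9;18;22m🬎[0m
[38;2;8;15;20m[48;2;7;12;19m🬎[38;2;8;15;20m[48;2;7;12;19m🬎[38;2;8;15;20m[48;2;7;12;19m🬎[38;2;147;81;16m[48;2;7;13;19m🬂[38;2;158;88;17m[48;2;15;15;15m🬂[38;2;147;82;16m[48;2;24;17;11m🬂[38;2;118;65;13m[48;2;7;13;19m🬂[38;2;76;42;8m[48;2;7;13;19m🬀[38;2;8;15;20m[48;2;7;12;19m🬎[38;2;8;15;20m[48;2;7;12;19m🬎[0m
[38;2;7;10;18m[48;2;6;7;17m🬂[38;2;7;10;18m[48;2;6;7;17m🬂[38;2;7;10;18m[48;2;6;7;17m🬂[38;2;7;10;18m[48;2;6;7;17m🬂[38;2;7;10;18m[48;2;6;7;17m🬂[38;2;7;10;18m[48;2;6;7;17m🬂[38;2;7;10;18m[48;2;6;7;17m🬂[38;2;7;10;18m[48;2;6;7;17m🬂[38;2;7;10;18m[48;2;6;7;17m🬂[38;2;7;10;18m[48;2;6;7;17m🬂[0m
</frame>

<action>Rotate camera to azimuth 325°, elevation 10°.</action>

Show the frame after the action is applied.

<frame>
[38;2;13;33;28m[48;2;12;30;27m🬎[38;2;13;33;28m[48;2;12;30;27m🬎[38;2;13;33;28m[48;2;12;30;27m🬎[38;2;13;33;28m[48;2;12;30;27m🬎[38;2;13;33;28m[48;2;12;30;27m🬎[38;2;13;33;28m[48;2;12;30;27m🬎[38;2;13;33;28m[48;2;12;30;27m🬎[38;2;13;33;28m[48;2;12;30;27m🬎[38;2;13;33;28m[48;2;12;30;27m🬎[38;2;13;33;28m[48;2;12;30;27m🬎[0m
[38;2;12;28;26m[48;2;11;25;24m🬂[38;2;12;28;26m[48;2;11;25;24m🬂[38;2;12;28;26m[48;2;11;25;24m🬂[38;2;12;28;26m[48;2;11;25;24m🬂[38;2;12;28;26m[48;2;11;25;24m🬂[38;2;12;28;26m[48;2;11;25;24m🬂[38;2;12;28;26m[48;2;11;25;24m🬂[38;2;12;28;26m[48;2;11;25;24m🬂[38;2;12;28;26m[48;2;11;25;24m🬂[38;2;12;28;26m[48;2;11;25;24m🬂[0m
[38;2;10;21;23m[48;2;9;18;22m🬎[38;2;10;21;23m[48;2;9;18;22m🬎[38;2;143;80;15m[48;2;9;20;22m🬦[38;2;10;22;23m[48;2;165;92;18m🬂[38;2;10;22;23m[48;2;165;92;18m🬂[38;2;10;22;23m[48;2;166;93;21m🬂[38;2;10;22;23m[48;2;167;92;18m🬂[38;2;10;22;23m[48;2;153;84;16m🬂[38;2;10;21;23m[48;2;9;18;22m🬎[38;2;10;21;23m[48;2;9;18;22m🬎[0m
[38;2;8;15;20m[48;2;7;12;19m🬎[38;2;8;15;20m[48;2;7;12;19m🬎[38;2;8;15;20m[48;2;7;12;19m🬎[38;2;123;68;13m[48;2;7;13;19m🬂[38;2;153;85;16m[48;2;7;13;19m🬂[38;2;157;87;17m[48;2;7;13;19m🬂[38;2;142;79;15m[48;2;7;13;19m🬂[38;2;109;61;12m[48;2;7;13;19m🬀[38;2;8;15;20m[48;2;7;12;19m🬎[38;2;8;15;20m[48;2;7;12;19m🬎[0m
[38;2;7;10;18m[48;2;6;7;17m🬂[38;2;7;10;18m[48;2;6;7;17m🬂[38;2;7;10;18m[48;2;6;7;17m🬂[38;2;7;10;18m[48;2;6;7;17m🬂[38;2;7;10;18m[48;2;6;7;17m🬂[38;2;7;10;18m[48;2;6;7;17m🬂[38;2;7;10;18m[48;2;6;7;17m🬂[38;2;7;10;18m[48;2;6;7;17m🬂[38;2;7;10;18m[48;2;6;7;17m🬂[38;2;7;10;18m[48;2;6;7;17m🬂[0m
</frame>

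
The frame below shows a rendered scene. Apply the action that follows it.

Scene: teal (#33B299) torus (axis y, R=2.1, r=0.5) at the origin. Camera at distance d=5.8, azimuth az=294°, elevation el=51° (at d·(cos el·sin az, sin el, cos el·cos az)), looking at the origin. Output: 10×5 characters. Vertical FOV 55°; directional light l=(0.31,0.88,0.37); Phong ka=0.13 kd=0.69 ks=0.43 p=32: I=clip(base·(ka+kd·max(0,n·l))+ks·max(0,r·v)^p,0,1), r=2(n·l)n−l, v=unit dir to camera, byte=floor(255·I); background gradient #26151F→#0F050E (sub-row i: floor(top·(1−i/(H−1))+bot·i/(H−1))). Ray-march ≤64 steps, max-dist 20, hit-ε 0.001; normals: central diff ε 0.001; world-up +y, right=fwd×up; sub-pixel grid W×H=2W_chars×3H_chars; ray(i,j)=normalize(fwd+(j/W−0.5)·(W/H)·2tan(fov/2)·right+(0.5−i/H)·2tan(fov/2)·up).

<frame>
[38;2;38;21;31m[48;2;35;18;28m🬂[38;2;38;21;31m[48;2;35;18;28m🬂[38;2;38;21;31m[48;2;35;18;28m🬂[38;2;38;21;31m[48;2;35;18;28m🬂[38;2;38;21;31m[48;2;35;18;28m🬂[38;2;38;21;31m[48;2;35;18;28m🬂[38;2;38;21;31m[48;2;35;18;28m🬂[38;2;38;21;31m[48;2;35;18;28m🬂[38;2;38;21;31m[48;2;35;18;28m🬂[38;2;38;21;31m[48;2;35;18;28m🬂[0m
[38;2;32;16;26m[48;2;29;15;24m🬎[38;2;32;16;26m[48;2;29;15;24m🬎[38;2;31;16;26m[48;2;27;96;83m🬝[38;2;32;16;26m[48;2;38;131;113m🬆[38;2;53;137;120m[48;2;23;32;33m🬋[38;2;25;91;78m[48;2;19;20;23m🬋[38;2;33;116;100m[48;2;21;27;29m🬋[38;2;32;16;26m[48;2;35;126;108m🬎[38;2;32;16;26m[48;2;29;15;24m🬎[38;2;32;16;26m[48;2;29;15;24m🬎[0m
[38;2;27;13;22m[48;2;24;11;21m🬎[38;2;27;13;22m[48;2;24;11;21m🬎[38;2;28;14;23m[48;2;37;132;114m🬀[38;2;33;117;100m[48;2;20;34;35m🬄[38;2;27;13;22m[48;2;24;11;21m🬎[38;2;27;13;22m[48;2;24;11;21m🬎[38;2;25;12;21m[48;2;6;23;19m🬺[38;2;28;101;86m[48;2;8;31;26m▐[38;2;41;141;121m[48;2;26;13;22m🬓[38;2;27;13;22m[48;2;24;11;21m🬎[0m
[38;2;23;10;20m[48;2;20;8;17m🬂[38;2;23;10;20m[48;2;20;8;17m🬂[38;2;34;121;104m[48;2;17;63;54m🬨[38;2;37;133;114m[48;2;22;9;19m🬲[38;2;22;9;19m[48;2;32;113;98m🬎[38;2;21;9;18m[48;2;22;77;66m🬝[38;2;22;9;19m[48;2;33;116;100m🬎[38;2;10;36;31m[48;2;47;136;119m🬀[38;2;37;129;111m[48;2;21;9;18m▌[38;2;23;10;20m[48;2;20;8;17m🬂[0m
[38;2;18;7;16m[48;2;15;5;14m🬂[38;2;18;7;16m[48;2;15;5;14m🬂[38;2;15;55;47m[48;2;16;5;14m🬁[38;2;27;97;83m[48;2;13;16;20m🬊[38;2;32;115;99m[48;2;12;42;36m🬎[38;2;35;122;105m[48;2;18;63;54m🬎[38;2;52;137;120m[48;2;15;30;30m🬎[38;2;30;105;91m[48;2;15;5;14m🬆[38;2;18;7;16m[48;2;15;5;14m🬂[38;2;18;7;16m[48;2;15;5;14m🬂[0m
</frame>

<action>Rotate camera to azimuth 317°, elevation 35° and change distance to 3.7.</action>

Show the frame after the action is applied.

<frame>
[38;2;38;21;31m[48;2;35;18;28m🬂[38;2;38;21;31m[48;2;35;18;28m🬂[38;2;38;21;31m[48;2;35;18;28m🬂[38;2;38;21;31m[48;2;35;18;28m🬂[38;2;38;21;31m[48;2;35;18;28m🬂[38;2;38;21;31m[48;2;35;18;28m🬂[38;2;38;21;31m[48;2;35;18;28m🬂[38;2;38;21;31m[48;2;35;18;28m🬂[38;2;38;21;31m[48;2;35;18;28m🬂[38;2;38;21;31m[48;2;35;18;28m🬂[0m
[38;2;32;16;26m[48;2;29;15;24m🬎[38;2;32;16;26m[48;2;38;135;116m🬎[38;2;33;17;27m[48;2;38;136;116m🬂[38;2;33;74;69m[48;2;157;249;231m🬴[38;2;19;36;35m[48;2;39;122;105m🬮[38;2;30;108;92m[48;2;6;23;19m🬎[38;2;23;81;70m[48;2;19;20;23m🬋[38;2;22;27;30m[48;2;29;102;88m🬰[38;2;34;119;102m[48;2;29;31;36m🬢[38;2;38;134;115m[48;2;31;16;26m🬏[0m
[38;2;28;14;23m[48;2;38;135;116m🬀[38;2;40;141;121m[48;2;34;120;103m🬕[38;2;28;102;88m[48;2;18;15;20m🬆[38;2;13;48;41m[48;2;21;14;21m🬀[38;2;27;13;22m[48;2;24;11;21m🬎[38;2;27;13;22m[48;2;24;11;21m🬎[38;2;25;12;21m[48;2;6;23;19m🬺[38;2;6;23;19m[48;2;24;11;21m🬊[38;2;17;61;52m[48;2;9;21;20m🬁[38;2;30;108;93m[48;2;19;68;58m🬨[0m
[38;2;38;135;116m[48;2;36;127;110m🬨[38;2;37;131;113m[48;2;30;108;92m🬺[38;2;34;120;103m[48;2;21;9;18m🬏[38;2;23;10;20m[48;2;20;8;17m🬂[38;2;23;10;20m[48;2;20;8;17m🬂[38;2;23;10;20m[48;2;20;8;17m🬂[38;2;23;10;20m[48;2;20;8;17m🬂[38;2;23;10;20m[48;2;20;8;17m🬂[38;2;16;14;19m[48;2;22;80;69m🬆[38;2;24;86;74m[48;2;33;117;100m🬄[0m
[38;2;34;121;104m[48;2;30;106;91m🬊[38;2;37;130;111m[48;2;34;120;103m🬎[38;2;37;130;112m[48;2;36;126;108m🬪[38;2;18;7;16m[48;2;36;126;109m🬁[38;2;18;7;16m[48;2;35;127;108m🬂[38;2;18;7;16m[48;2;35;124;107m🬂[38;2;18;7;16m[48;2;35;125;107m🬂[38;2;28;99;85m[48;2;38;130;112m🬂[38;2;36;125;107m[48;2;95;191;172m🬎[38;2;44;140;121m[48;2;82;179;160m🬬[0m
</frame>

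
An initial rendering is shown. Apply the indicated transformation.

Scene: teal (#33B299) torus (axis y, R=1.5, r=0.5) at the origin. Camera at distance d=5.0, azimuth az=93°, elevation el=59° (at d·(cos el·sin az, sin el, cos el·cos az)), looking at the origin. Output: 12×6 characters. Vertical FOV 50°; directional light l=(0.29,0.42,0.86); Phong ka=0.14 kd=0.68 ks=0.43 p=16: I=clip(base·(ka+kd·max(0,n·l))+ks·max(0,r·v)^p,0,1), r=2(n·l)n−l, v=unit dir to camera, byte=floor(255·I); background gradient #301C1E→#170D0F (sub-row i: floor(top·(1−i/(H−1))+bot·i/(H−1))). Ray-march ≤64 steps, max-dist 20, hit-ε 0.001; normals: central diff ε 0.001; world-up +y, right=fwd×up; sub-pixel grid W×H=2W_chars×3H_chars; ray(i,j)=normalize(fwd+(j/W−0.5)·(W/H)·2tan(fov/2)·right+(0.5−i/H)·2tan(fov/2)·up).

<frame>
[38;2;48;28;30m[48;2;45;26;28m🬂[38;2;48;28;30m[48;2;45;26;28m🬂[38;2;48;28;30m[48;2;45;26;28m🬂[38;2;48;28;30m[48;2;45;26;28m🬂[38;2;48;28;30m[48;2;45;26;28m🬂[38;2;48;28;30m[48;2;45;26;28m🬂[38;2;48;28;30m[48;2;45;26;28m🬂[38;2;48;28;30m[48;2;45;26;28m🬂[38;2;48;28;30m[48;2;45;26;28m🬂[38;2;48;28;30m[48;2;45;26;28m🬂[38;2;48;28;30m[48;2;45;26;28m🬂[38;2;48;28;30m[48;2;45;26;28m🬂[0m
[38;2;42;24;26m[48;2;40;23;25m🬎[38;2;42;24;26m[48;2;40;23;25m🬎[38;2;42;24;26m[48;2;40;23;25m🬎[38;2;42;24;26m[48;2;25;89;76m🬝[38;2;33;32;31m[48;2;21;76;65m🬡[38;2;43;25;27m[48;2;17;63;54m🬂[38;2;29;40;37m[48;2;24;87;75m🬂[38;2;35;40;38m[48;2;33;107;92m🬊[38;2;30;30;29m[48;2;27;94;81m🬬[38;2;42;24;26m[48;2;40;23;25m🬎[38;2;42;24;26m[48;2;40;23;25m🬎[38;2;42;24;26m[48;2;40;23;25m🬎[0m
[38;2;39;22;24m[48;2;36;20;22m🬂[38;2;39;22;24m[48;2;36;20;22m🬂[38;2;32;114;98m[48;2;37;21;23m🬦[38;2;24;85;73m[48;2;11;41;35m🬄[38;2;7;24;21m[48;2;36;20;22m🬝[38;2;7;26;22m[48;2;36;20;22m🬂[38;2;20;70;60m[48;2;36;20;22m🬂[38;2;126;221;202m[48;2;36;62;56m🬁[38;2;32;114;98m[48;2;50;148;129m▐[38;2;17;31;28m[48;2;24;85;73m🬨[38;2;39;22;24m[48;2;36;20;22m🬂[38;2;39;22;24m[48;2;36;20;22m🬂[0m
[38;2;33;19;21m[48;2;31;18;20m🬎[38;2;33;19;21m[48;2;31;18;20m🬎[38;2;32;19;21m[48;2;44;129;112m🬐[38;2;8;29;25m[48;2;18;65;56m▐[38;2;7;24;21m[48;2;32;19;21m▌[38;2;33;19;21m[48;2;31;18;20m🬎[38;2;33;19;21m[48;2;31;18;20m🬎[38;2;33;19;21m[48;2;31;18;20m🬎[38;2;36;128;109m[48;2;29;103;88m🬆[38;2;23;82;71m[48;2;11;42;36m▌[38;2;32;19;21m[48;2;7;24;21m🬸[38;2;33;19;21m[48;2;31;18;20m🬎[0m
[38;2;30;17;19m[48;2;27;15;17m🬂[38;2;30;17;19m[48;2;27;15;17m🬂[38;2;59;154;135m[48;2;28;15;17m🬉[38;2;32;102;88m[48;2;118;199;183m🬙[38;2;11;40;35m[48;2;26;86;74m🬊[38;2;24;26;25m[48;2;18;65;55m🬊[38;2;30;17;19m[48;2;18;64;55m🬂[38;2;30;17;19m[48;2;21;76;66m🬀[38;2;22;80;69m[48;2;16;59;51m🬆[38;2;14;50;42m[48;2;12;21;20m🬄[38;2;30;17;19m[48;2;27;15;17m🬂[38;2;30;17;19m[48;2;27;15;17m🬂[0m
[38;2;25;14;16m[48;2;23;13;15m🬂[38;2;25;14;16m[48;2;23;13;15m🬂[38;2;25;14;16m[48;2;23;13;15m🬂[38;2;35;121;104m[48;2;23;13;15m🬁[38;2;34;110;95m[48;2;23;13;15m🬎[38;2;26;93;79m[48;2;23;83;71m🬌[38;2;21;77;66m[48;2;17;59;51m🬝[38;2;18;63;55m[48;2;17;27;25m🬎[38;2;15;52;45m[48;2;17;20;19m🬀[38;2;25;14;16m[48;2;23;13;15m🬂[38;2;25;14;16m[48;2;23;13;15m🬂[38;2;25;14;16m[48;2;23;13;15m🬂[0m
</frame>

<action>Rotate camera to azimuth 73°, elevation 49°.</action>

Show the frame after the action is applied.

<frame>
[38;2;48;28;30m[48;2;45;26;28m🬂[38;2;48;28;30m[48;2;45;26;28m🬂[38;2;48;28;30m[48;2;45;26;28m🬂[38;2;48;28;30m[48;2;45;26;28m🬂[38;2;48;28;30m[48;2;45;26;28m🬂[38;2;48;28;30m[48;2;45;26;28m🬂[38;2;48;28;30m[48;2;45;26;28m🬂[38;2;48;28;30m[48;2;45;26;28m🬂[38;2;48;28;30m[48;2;45;26;28m🬂[38;2;48;28;30m[48;2;45;26;28m🬂[38;2;48;28;30m[48;2;45;26;28m🬂[38;2;48;28;30m[48;2;45;26;28m🬂[0m
[38;2;42;24;26m[48;2;40;23;25m🬎[38;2;42;24;26m[48;2;40;23;25m🬎[38;2;42;24;26m[48;2;40;23;25m🬎[38;2;42;24;26m[48;2;40;23;25m🬎[38;2;42;24;26m[48;2;20;73;62m🬎[38;2;43;25;27m[48;2;21;77;66m🬂[38;2;43;25;27m[48;2;26;93;79m🬂[38;2;35;31;31m[48;2;32;112;96m🬎[38;2;21;76;65m[48;2;42;24;26m🬏[38;2;42;24;26m[48;2;40;23;25m🬎[38;2;42;24;26m[48;2;40;23;25m🬎[38;2;42;24;26m[48;2;40;23;25m🬎[0m
[38;2;39;22;24m[48;2;36;20;22m🬂[38;2;39;22;24m[48;2;36;20;22m🬂[38;2;30;107;92m[48;2;37;21;23m🬦[38;2;22;79;68m[48;2;11;40;35m🬆[38;2;13;47;40m[48;2;14;23;21m🬂[38;2;18;65;56m[48;2;21;23;22m🬂[38;2;28;99;86m[48;2;36;20;22m🬊[38;2;76;176;157m[48;2;35;53;49m🬊[38;2;25;89;76m[48;2;35;125;107m🬁[38;2;16;29;26m[48;2;23;82;70m🬨[38;2;39;22;24m[48;2;36;20;22m🬂[38;2;39;22;24m[48;2;36;20;22m🬂[0m
[38;2;33;19;21m[48;2;31;18;20m🬎[38;2;33;19;21m[48;2;31;18;20m🬎[38;2;34;20;22m[48;2;35;123;105m🬀[38;2;11;40;35m[48;2;23;81;69m🬨[38;2;7;24;21m[48;2;32;19;21m▌[38;2;33;19;21m[48;2;31;18;20m🬎[38;2;33;19;21m[48;2;31;18;20m🬎[38;2;33;19;21m[48;2;31;18;20m🬎[38;2;31;110;95m[48;2;23;82;71m🬂[38;2;22;77;66m[48;2;14;52;45m▌[38;2;33;19;21m[48;2;7;24;21m🬨[38;2;33;19;21m[48;2;31;18;20m🬎[0m
[38;2;30;17;19m[48;2;27;15;17m🬂[38;2;30;17;19m[48;2;27;15;17m🬂[38;2;41;142;121m[48;2;28;15;17m🬉[38;2;36;119;102m[48;2;103;196;178m🬙[38;2;24;82;70m[48;2;100;186;169m🬬[38;2;7;24;21m[48;2;24;84;72m🬂[38;2;19;22;21m[48;2;22;79;68m🬂[38;2;17;59;51m[48;2;23;81;69m🬂[38;2;21;76;65m[48;2;19;69;59m🬕[38;2;14;52;45m[48;2;17;22;20m🬕[38;2;30;17;19m[48;2;27;15;17m🬂[38;2;30;17;19m[48;2;27;15;17m🬂[0m
[38;2;25;14;16m[48;2;23;13;15m🬂[38;2;25;14;16m[48;2;23;13;15m🬂[38;2;25;14;16m[48;2;23;13;15m🬂[38;2;39;136;117m[48;2;23;13;15m🬁[38;2;48;137;120m[48;2;23;13;15m🬎[38;2;36;118;102m[48;2;23;13;15m🬎[38;2;27;97;83m[48;2;23;13;15m🬝[38;2;24;85;73m[48;2;23;13;15m🬎[38;2;17;60;51m[48;2;23;13;15m🬆[38;2;25;14;16m[48;2;23;13;15m🬂[38;2;25;14;16m[48;2;23;13;15m🬂[38;2;25;14;16m[48;2;23;13;15m🬂[0m
</frame>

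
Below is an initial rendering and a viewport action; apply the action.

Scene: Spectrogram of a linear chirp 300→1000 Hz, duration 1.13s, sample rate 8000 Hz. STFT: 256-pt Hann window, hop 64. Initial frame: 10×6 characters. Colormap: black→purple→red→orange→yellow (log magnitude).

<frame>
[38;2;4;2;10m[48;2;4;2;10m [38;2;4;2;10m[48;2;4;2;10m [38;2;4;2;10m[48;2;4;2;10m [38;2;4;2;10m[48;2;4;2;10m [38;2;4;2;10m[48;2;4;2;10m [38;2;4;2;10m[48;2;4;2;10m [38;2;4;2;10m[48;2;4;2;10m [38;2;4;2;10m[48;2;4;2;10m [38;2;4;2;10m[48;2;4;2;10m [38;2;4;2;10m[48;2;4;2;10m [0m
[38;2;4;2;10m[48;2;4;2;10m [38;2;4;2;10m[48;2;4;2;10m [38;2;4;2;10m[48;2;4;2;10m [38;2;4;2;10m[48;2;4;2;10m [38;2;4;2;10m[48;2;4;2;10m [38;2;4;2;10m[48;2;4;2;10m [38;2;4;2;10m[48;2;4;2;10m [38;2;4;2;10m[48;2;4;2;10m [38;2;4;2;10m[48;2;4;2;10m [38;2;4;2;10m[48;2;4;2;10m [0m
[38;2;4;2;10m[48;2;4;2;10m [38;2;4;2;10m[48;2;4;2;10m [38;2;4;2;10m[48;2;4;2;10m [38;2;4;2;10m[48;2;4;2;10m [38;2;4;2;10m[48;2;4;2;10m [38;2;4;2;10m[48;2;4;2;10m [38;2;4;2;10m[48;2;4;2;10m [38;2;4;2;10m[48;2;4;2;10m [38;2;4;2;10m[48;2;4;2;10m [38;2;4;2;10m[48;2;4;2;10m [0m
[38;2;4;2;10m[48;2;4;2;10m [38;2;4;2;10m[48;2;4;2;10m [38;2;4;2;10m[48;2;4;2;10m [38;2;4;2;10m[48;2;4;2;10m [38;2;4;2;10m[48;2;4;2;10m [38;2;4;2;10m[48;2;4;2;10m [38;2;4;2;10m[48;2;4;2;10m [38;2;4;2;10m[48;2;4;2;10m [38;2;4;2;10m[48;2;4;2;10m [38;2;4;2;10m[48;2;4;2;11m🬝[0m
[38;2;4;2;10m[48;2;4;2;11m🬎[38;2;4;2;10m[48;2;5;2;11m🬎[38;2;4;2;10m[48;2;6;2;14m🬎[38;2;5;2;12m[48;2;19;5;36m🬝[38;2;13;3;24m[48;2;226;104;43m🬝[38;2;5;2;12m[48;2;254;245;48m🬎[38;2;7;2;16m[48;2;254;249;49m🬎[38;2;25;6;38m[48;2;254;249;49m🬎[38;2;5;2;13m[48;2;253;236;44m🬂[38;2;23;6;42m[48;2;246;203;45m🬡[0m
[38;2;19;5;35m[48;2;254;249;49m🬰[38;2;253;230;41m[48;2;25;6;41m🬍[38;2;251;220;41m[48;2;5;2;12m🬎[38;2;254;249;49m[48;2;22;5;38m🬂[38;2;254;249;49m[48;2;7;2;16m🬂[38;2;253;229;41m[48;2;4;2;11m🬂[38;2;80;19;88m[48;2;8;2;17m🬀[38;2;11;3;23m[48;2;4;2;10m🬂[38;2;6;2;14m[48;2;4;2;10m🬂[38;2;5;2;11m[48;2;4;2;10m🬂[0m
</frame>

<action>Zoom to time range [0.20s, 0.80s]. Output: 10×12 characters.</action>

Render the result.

<frame>
[38;2;4;2;10m[48;2;4;2;10m [38;2;4;2;10m[48;2;4;2;10m [38;2;4;2;10m[48;2;4;2;10m [38;2;4;2;10m[48;2;4;2;10m [38;2;4;2;10m[48;2;4;2;10m [38;2;4;2;10m[48;2;4;2;10m [38;2;4;2;10m[48;2;4;2;10m [38;2;4;2;10m[48;2;4;2;10m [38;2;4;2;10m[48;2;4;2;10m [38;2;4;2;10m[48;2;4;2;10m [0m
[38;2;4;2;10m[48;2;4;2;10m [38;2;4;2;10m[48;2;4;2;10m [38;2;4;2;10m[48;2;4;2;10m [38;2;4;2;10m[48;2;4;2;10m [38;2;4;2;10m[48;2;4;2;10m [38;2;4;2;10m[48;2;4;2;10m [38;2;4;2;10m[48;2;4;2;10m [38;2;4;2;10m[48;2;4;2;10m [38;2;4;2;10m[48;2;4;2;10m [38;2;4;2;10m[48;2;4;2;10m [0m
[38;2;4;2;10m[48;2;4;2;10m [38;2;4;2;10m[48;2;4;2;10m [38;2;4;2;10m[48;2;4;2;10m [38;2;4;2;10m[48;2;4;2;10m [38;2;4;2;10m[48;2;4;2;10m [38;2;4;2;10m[48;2;4;2;10m [38;2;4;2;10m[48;2;4;2;10m [38;2;4;2;10m[48;2;4;2;10m [38;2;4;2;10m[48;2;4;2;10m [38;2;4;2;10m[48;2;4;2;10m [0m
[38;2;4;2;10m[48;2;4;2;10m [38;2;4;2;10m[48;2;4;2;10m [38;2;4;2;10m[48;2;4;2;10m [38;2;4;2;10m[48;2;4;2;10m [38;2;4;2;10m[48;2;4;2;10m [38;2;4;2;10m[48;2;4;2;10m [38;2;4;2;10m[48;2;4;2;10m [38;2;4;2;10m[48;2;4;2;10m [38;2;4;2;10m[48;2;4;2;10m [38;2;4;2;10m[48;2;4;2;10m [0m
[38;2;4;2;10m[48;2;4;2;10m [38;2;4;2;10m[48;2;4;2;10m [38;2;4;2;10m[48;2;4;2;10m [38;2;4;2;10m[48;2;4;2;10m [38;2;4;2;10m[48;2;4;2;10m [38;2;4;2;10m[48;2;4;2;10m [38;2;4;2;10m[48;2;4;2;10m [38;2;4;2;10m[48;2;4;2;10m [38;2;4;2;10m[48;2;4;2;10m [38;2;4;2;10m[48;2;4;2;10m [0m
[38;2;4;2;10m[48;2;4;2;10m [38;2;4;2;10m[48;2;4;2;10m [38;2;4;2;10m[48;2;4;2;10m [38;2;4;2;10m[48;2;4;2;10m [38;2;4;2;10m[48;2;4;2;10m [38;2;4;2;10m[48;2;4;2;10m [38;2;4;2;10m[48;2;4;2;10m [38;2;4;2;10m[48;2;4;2;10m [38;2;4;2;10m[48;2;4;2;10m [38;2;4;2;10m[48;2;4;2;10m [0m
[38;2;4;2;10m[48;2;4;2;10m [38;2;4;2;10m[48;2;4;2;10m [38;2;4;2;10m[48;2;4;2;10m [38;2;4;2;10m[48;2;4;2;10m [38;2;4;2;10m[48;2;4;2;10m [38;2;4;2;10m[48;2;4;2;10m [38;2;4;2;10m[48;2;4;2;10m [38;2;4;2;10m[48;2;4;2;10m [38;2;4;2;10m[48;2;4;2;10m [38;2;4;2;10m[48;2;4;2;10m [0m
[38;2;4;2;10m[48;2;4;2;10m [38;2;4;2;10m[48;2;4;2;10m [38;2;4;2;10m[48;2;4;2;10m [38;2;4;2;10m[48;2;4;2;10m [38;2;4;2;10m[48;2;4;2;10m [38;2;4;2;10m[48;2;4;2;10m [38;2;4;2;10m[48;2;4;2;10m [38;2;4;2;10m[48;2;4;2;10m [38;2;4;2;10m[48;2;4;2;10m [38;2;4;2;10m[48;2;4;2;10m [0m
[38;2;4;2;10m[48;2;4;2;10m [38;2;4;2;10m[48;2;4;2;10m [38;2;4;2;10m[48;2;4;2;10m [38;2;4;2;10m[48;2;4;2;10m [38;2;4;2;10m[48;2;4;2;10m [38;2;4;2;10m[48;2;4;2;10m [38;2;4;2;10m[48;2;4;2;11m🬎[38;2;4;2;10m[48;2;5;2;11m🬝[38;2;4;2;10m[48;2;5;2;11m🬎[38;2;4;2;10m[48;2;5;2;13m🬎[0m
[38;2;4;2;10m[48;2;5;2;12m🬎[38;2;4;2;10m[48;2;6;2;14m🬎[38;2;4;2;11m[48;2;9;3;18m🬎[38;2;4;2;11m[48;2;13;3;25m🬎[38;2;5;2;13m[48;2;30;7;53m🬎[38;2;18;4;31m[48;2;205;62;72m🬝[38;2;12;3;23m[48;2;252;211;34m🬎[38;2;23;5;40m[48;2;254;247;48m🬎[38;2;55;14;39m[48;2;250;211;38m🬆[38;2;13;3;25m[48;2;253;239;45m🬂[0m
[38;2;19;5;35m[48;2;253;237;44m🬂[38;2;48;11;78m[48;2;246;197;41m🬂[38;2;253;230;41m[48;2;105;32;78m🬍[38;2;254;238;45m[48;2;21;5;39m🬎[38;2;249;208;39m[48;2;52;13;43m🬆[38;2;254;249;49m[48;2;23;5;41m🬂[38;2;254;248;49m[48;2;12;3;24m🬂[38;2;248;182;28m[48;2;7;2;17m🬂[38;2;151;38;83m[48;2;16;4;28m🬀[38;2;24;6;43m[48;2;5;2;12m🬂[0m
[38;2;12;3;24m[48;2;4;2;11m🬂[38;2;9;3;18m[48;2;4;2;11m🬂[38;2;7;2;15m[48;2;4;2;10m🬂[38;2;5;2;13m[48;2;4;2;10m🬂[38;2;5;2;12m[48;2;4;2;10m🬀[38;2;4;2;11m[48;2;4;2;10m🬂[38;2;4;2;11m[48;2;4;2;10m🬀[38;2;4;2;10m[48;2;4;2;10m [38;2;4;2;10m[48;2;4;2;10m [38;2;4;2;10m[48;2;4;2;10m [0m
</frame>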